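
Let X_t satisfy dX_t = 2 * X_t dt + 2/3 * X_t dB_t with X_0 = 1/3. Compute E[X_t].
E[X_t] = exp(2*t)/3

For GBM dX = mu X dt + sigma X dB with X_0 = x_0, apply Itô to Y = log X: dY = (mu - sigma^2/2) dt + sigma dB, so Y_t = log(x_0) + (mu - sigma^2/2) t + sigma B_t and hence X_t = x_0 * exp((mu - sigma^2/2) t + sigma B_t).
With mu = 2, sigma = 2/3, x_0 = 1/3, this gives:
  X_t = 1/3 * exp((16/9) * t + (2/3) * B_t).
Since sigma*B_t ~ Normal(0, sigma^2 t), E[exp(sigma*B_t)] = exp(sigma^2 t / 2); so E[X_t] = x_0 * exp((mu - sigma^2/2) t) * exp(sigma^2 t / 2) = x_0 * exp(mu t) = exp(2*t)/3.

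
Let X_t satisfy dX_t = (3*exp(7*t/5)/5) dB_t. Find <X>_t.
<X>_t = 9*exp(14*t/5)/70 - 9/70

For an Itô process dX_t = a(t) dt + b(t) dB_t, the quadratic variation is <X>_t = int_0^t b(s)^2 ds (the drift term does not contribute). Here b(s) = 3*exp(7*s/5)/5, so
  b(s)^2 = 9*exp(14*s/5)/25.
Integrating from 0 to t:
  <X>_t = int_0^t (9*exp(14*s/5)/25) ds = 9*exp(14*t/5)/70 - 9/70.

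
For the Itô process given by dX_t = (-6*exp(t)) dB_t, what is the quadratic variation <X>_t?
<X>_t = 18*exp(2*t) - 18

For an Itô process dX_t = a(t) dt + b(t) dB_t, the quadratic variation is <X>_t = int_0^t b(s)^2 ds (the drift term does not contribute). Here b(s) = -6*exp(s), so
  b(s)^2 = 36*exp(2*s).
Integrating from 0 to t:
  <X>_t = int_0^t (36*exp(2*s)) ds = 18*exp(2*t) - 18.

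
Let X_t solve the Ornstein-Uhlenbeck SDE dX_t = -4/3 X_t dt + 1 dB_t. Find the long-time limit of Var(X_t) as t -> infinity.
lim Var(X_t) = 3/8

The OU SDE dX = -theta X dt + sigma dB admits the integrating factor exp(theta t): d(exp(theta t) X_t) = sigma exp(theta t) dB_t. Integrating from 0 to t gives X_t = x_0 * exp(-theta t) + sigma * int_0^t exp(-theta (t-s)) dB_s for any initial x_0. The Itô integral has variance (by the Itô isometry) sigma^2 * int_0^t exp(-2 theta (t - s)) ds = sigma^2 * (1 - exp(-2 theta t)) / (2 theta), independent of x_0.
With theta = 4/3, sigma = 1:
  Var(X_t) = (1)^2 * (1 - exp(-2*4/3 t)) / (2 * 4/3) = 3/8 - 3*exp(-8*t/3)/8.
As t -> infinity, exp(-2*4/3 t) -> 0, so the stationary variance is sigma^2 / (2 theta) = 3/8.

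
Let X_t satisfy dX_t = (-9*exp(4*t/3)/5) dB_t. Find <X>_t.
<X>_t = 243*exp(8*t/3)/200 - 243/200

For an Itô process dX_t = a(t) dt + b(t) dB_t, the quadratic variation is <X>_t = int_0^t b(s)^2 ds (the drift term does not contribute). Here b(s) = -9*exp(4*s/3)/5, so
  b(s)^2 = 81*exp(8*s/3)/25.
Integrating from 0 to t:
  <X>_t = int_0^t (81*exp(8*s/3)/25) ds = 243*exp(8*t/3)/200 - 243/200.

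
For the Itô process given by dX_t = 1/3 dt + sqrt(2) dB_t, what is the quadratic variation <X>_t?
<X>_t = 2*t

For an Itô process dX_t = a(t) dt + b(t) dB_t, the quadratic variation is <X>_t = int_0^t b(s)^2 ds (the drift term does not contribute). Here b(s) = sqrt(2), so
  b(s)^2 = 2.
Integrating from 0 to t:
  <X>_t = int_0^t (2) ds = 2*t.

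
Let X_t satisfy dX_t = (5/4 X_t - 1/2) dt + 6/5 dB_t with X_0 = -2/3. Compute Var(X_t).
Var(X_t) = 72*exp(5*t/2)/125 - 72/125

The variance V(t) = Var(X_t) satisfies V'(t) = 2 a V(t) + c^2 with V(0) = 0 (drift coefficient is linear in X, diffusion is constant). With a = 5/4, c = 6/5, the solution is
  V(t) = (c^2 / (2 a)) * (exp(2 a t) - 1)
       = ((6/5)^2 / (2*(5/4))) * (exp((5/2) t) - 1)
       = 72*exp(5*t/2)/125 - 72/125.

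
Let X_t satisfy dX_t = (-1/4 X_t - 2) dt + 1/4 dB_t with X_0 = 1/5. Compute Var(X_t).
Var(X_t) = 1/8 - exp(-t/2)/8

The variance V(t) = Var(X_t) satisfies V'(t) = 2 a V(t) + c^2 with V(0) = 0 (drift coefficient is linear in X, diffusion is constant). With a = -1/4, c = 1/4, the solution is
  V(t) = (c^2 / (2 a)) * (exp(2 a t) - 1)
       = ((1/4)^2 / (2*(-1/4))) * (exp((-1/2) t) - 1)
       = 1/8 - exp(-t/2)/8.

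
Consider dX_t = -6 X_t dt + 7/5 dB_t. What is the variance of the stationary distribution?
lim Var(X_t) = 49/300

The OU SDE dX = -theta X dt + sigma dB admits the integrating factor exp(theta t): d(exp(theta t) X_t) = sigma exp(theta t) dB_t. Integrating from 0 to t gives X_t = x_0 * exp(-theta t) + sigma * int_0^t exp(-theta (t-s)) dB_s for any initial x_0. The Itô integral has variance (by the Itô isometry) sigma^2 * int_0^t exp(-2 theta (t - s)) ds = sigma^2 * (1 - exp(-2 theta t)) / (2 theta), independent of x_0.
With theta = 6, sigma = 7/5:
  Var(X_t) = (7/5)^2 * (1 - exp(-2*6 t)) / (2 * 6) = 49/300 - 49*exp(-12*t)/300.
As t -> infinity, exp(-2*6 t) -> 0, so the stationary variance is sigma^2 / (2 theta) = 49/300.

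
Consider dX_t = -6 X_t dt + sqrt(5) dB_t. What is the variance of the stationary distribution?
lim Var(X_t) = 5/12

The OU SDE dX = -theta X dt + sigma dB admits the integrating factor exp(theta t): d(exp(theta t) X_t) = sigma exp(theta t) dB_t. Integrating from 0 to t gives X_t = x_0 * exp(-theta t) + sigma * int_0^t exp(-theta (t-s)) dB_s for any initial x_0. The Itô integral has variance (by the Itô isometry) sigma^2 * int_0^t exp(-2 theta (t - s)) ds = sigma^2 * (1 - exp(-2 theta t)) / (2 theta), independent of x_0.
With theta = 6, sigma = sqrt(5):
  Var(X_t) = (sqrt(5))^2 * (1 - exp(-2*6 t)) / (2 * 6) = 5/12 - 5*exp(-12*t)/12.
As t -> infinity, exp(-2*6 t) -> 0, so the stationary variance is sigma^2 / (2 theta) = 5/12.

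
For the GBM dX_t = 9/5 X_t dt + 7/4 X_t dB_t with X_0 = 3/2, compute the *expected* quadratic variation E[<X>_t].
E[<X>_t] = 2205*exp(533*t/80)/2132 - 2205/2132

<X>_t = int_0^t ((7/4) * X_s)^2 ds. Taking expectation inside the integral: E[<X>_t] = (7/4)^2 * int_0^t E[X_s^2] ds. For GBM, E[X_s^2] = x_0^2 * exp((2 mu + sigma^2) s). Integrating:
  E[<X>_t] = (7/4)^2 * (3/2)^2 * (exp((2*(9/5) + (7/4)^2) t) - 1) / (2*(9/5) + (7/4)^2)
           = (7/4)^2 * (3/2)^2 * (exp((533/80) t) - 1) / (533/80) = 2205*exp(533*t/80)/2132 - 2205/2132.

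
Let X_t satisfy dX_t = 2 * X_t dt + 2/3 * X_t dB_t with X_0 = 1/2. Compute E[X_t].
E[X_t] = exp(2*t)/2

For GBM dX = mu X dt + sigma X dB with X_0 = x_0, apply Itô to Y = log X: dY = (mu - sigma^2/2) dt + sigma dB, so Y_t = log(x_0) + (mu - sigma^2/2) t + sigma B_t and hence X_t = x_0 * exp((mu - sigma^2/2) t + sigma B_t).
With mu = 2, sigma = 2/3, x_0 = 1/2, this gives:
  X_t = 1/2 * exp((16/9) * t + (2/3) * B_t).
Since sigma*B_t ~ Normal(0, sigma^2 t), E[exp(sigma*B_t)] = exp(sigma^2 t / 2); so E[X_t] = x_0 * exp((mu - sigma^2/2) t) * exp(sigma^2 t / 2) = x_0 * exp(mu t) = exp(2*t)/2.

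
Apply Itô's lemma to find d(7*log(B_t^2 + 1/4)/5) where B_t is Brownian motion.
d(7*log(B_t^2 + 1/4)/5) = (28*(1 - 4*B_t^2)/(5*(4*B_t^2 + 1)^2)) dt + (56*B_t/(5*(4*B_t^2 + 1))) dB_t

Itô's formula for f(B_t) gives d f(B_t) = f'(B_t) dB_t + (1/2) f''(B_t) dt. Compute derivatives of f(x) = 7*log(x^2 + 1/4)/5:
  f'(x)  = 56*x/(5*(4*x^2 + 1))
  f''(x) = 56*(1 - 4*x^2)/(5*(4*x^2 + 1)^2)
Substitute x = B_t and multiply the f'' term by 1/2:
  drift     = (1/2) * (56*(1 - 4*x^2)/(5*(4*x^2 + 1)^2)) evaluated at B_t = 28*(1 - 4*B_t^2)/(5*(4*B_t^2 + 1)^2)
  diffusion = (56*x/(5*(4*x^2 + 1))) evaluated at B_t = 56*B_t/(5*(4*B_t^2 + 1))
Therefore d(7*log(B_t^2 + 1/4)/5) = (28*(1 - 4*B_t^2)/(5*(4*B_t^2 + 1)^2)) dt + (56*B_t/(5*(4*B_t^2 + 1))) dB_t.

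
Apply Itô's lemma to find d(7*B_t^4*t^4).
d(7*B_t^4*t^4) = (B_t^2*t^3*(28*B_t^2 + 42*t)) dt + (28*B_t^3*t^4) dB_t

Itô's formula for f(t, x): d f(t, B_t) = (f_t + (1/2) f_xx) dt + f_x dB_t. Compute partials of f(t, x) = 7*t^4*x^4:
  f_t(t,x)  = 28*t^3*x^4
  f_x(t,x)  = 28*t^4*x^3
  f_xx(t,x) = 84*t^4*x^2
Assemble drift = f_t + (1/2) f_xx = t^3*x^2*(42*t + 28*x^2) and diffusion = f_x = 28*t^4*x^3. Substituting x = B_t:
  d(7*B_t^4*t^4) = (B_t^2*t^3*(28*B_t^2 + 42*t)) dt + (28*B_t^3*t^4) dB_t.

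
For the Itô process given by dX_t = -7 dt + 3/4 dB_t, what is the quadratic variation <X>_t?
<X>_t = 9*t/16

For an Itô process dX_t = a(t) dt + b(t) dB_t, the quadratic variation is <X>_t = int_0^t b(s)^2 ds (the drift term does not contribute). Here b(s) = 3/4, so
  b(s)^2 = 9/16.
Integrating from 0 to t:
  <X>_t = int_0^t (9/16) ds = 9*t/16.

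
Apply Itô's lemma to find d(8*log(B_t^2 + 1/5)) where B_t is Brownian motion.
d(8*log(B_t^2 + 1/5)) = (40*(1 - 5*B_t^2)/(5*B_t^2 + 1)^2) dt + (80*B_t/(5*B_t^2 + 1)) dB_t

Itô's formula for f(B_t) gives d f(B_t) = f'(B_t) dB_t + (1/2) f''(B_t) dt. Compute derivatives of f(x) = 8*log(x^2 + 1/5):
  f'(x)  = 80*x/(5*x^2 + 1)
  f''(x) = 80*(1 - 5*x^2)/(5*x^2 + 1)^2
Substitute x = B_t and multiply the f'' term by 1/2:
  drift     = (1/2) * (80*(1 - 5*x^2)/(5*x^2 + 1)^2) evaluated at B_t = 40*(1 - 5*B_t^2)/(5*B_t^2 + 1)^2
  diffusion = (80*x/(5*x^2 + 1)) evaluated at B_t = 80*B_t/(5*B_t^2 + 1)
Therefore d(8*log(B_t^2 + 1/5)) = (40*(1 - 5*B_t^2)/(5*B_t^2 + 1)^2) dt + (80*B_t/(5*B_t^2 + 1)) dB_t.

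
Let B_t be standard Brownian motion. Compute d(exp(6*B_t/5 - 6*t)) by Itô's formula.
d(exp(6*B_t/5 - 6*t)) = (-132*exp(6*B_t/5 - 6*t)/25) dt + (6*exp(6*B_t/5 - 6*t)/5) dB_t

Itô's formula for f(t, x): d f(t, B_t) = (f_t + (1/2) f_xx) dt + f_x dB_t. Compute partials of f(t, x) = exp(-6*t + 6*x/5):
  f_t(t,x)  = -6*exp(-6*t + 6*x/5)
  f_x(t,x)  = 6*exp(-6*t + 6*x/5)/5
  f_xx(t,x) = 36*exp(-6*t + 6*x/5)/25
Assemble drift = f_t + (1/2) f_xx = -132*exp(-6*t + 6*x/5)/25 and diffusion = f_x = 6*exp(-6*t + 6*x/5)/5. Substituting x = B_t:
  d(exp(6*B_t/5 - 6*t)) = (-132*exp(6*B_t/5 - 6*t)/25) dt + (6*exp(6*B_t/5 - 6*t)/5) dB_t.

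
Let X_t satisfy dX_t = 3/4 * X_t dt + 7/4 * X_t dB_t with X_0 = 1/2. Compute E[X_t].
E[X_t] = exp(3*t/4)/2

For GBM dX = mu X dt + sigma X dB with X_0 = x_0, apply Itô to Y = log X: dY = (mu - sigma^2/2) dt + sigma dB, so Y_t = log(x_0) + (mu - sigma^2/2) t + sigma B_t and hence X_t = x_0 * exp((mu - sigma^2/2) t + sigma B_t).
With mu = 3/4, sigma = 7/4, x_0 = 1/2, this gives:
  X_t = 1/2 * exp((-25/32) * t + (7/4) * B_t).
Since sigma*B_t ~ Normal(0, sigma^2 t), E[exp(sigma*B_t)] = exp(sigma^2 t / 2); so E[X_t] = x_0 * exp((mu - sigma^2/2) t) * exp(sigma^2 t / 2) = x_0 * exp(mu t) = exp(3*t/4)/2.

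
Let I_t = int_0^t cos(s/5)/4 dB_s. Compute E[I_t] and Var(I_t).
E[I_t] = 0; Var(I_t) = t/32 + 5*sin(2*t/5)/64

The Itô integral of a deterministic integrand f(s) has mean 0 because each increment f(s) * (B_{s+ds} - B_s) has mean 0. By the Itô isometry:
  Var( int_0^t f(s) dB_s ) = E[ (int_0^t f(s) dB_s)^2 ] = int_0^t f(s)^2 ds.
Here f(s) = cos(s/5)/4, so f(s)^2 = cos(s/5)^2/16. Integrate:
  int_0^t (cos(s/5)^2/16) ds = t/32 + 5*sin(2*t/5)/64.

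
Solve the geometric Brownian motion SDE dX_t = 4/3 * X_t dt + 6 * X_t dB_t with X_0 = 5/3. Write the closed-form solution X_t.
X_t = 5/3 * exp((-50/3) * t + (6) * B_t)

For GBM dX = mu X dt + sigma X dB with X_0 = x_0, apply Itô to Y = log X: dY = (mu - sigma^2/2) dt + sigma dB, so Y_t = log(x_0) + (mu - sigma^2/2) t + sigma B_t and hence X_t = x_0 * exp((mu - sigma^2/2) t + sigma B_t).
With mu = 4/3, sigma = 6, x_0 = 5/3, this gives:
  X_t = 5/3 * exp((-50/3) * t + (6) * B_t).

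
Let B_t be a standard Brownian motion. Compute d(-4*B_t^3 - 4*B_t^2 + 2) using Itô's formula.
d(-4*B_t^3 - 4*B_t^2 + 2) = (-12*B_t - 4) dt + (4*B_t*(-3*B_t - 2)) dB_t

Itô's formula for f(B_t) gives d f(B_t) = f'(B_t) dB_t + (1/2) f''(B_t) dt. Compute derivatives of f(x) = -4*x^3 - 4*x^2 + 2:
  f'(x)  = 4*x*(-3*x - 2)
  f''(x) = -24*x - 8
Substitute x = B_t and multiply the f'' term by 1/2:
  drift     = (1/2) * (-24*x - 8) evaluated at B_t = -12*B_t - 4
  diffusion = (4*x*(-3*x - 2)) evaluated at B_t = 4*B_t*(-3*B_t - 2)
Therefore d(-4*B_t^3 - 4*B_t^2 + 2) = (-12*B_t - 4) dt + (4*B_t*(-3*B_t - 2)) dB_t.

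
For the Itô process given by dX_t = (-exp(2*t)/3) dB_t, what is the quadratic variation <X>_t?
<X>_t = exp(4*t)/36 - 1/36

For an Itô process dX_t = a(t) dt + b(t) dB_t, the quadratic variation is <X>_t = int_0^t b(s)^2 ds (the drift term does not contribute). Here b(s) = -exp(2*s)/3, so
  b(s)^2 = exp(4*s)/9.
Integrating from 0 to t:
  <X>_t = int_0^t (exp(4*s)/9) ds = exp(4*t)/36 - 1/36.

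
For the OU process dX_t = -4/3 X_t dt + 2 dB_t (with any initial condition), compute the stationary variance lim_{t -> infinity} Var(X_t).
lim Var(X_t) = 3/2

The OU SDE dX = -theta X dt + sigma dB admits the integrating factor exp(theta t): d(exp(theta t) X_t) = sigma exp(theta t) dB_t. Integrating from 0 to t gives X_t = x_0 * exp(-theta t) + sigma * int_0^t exp(-theta (t-s)) dB_s for any initial x_0. The Itô integral has variance (by the Itô isometry) sigma^2 * int_0^t exp(-2 theta (t - s)) ds = sigma^2 * (1 - exp(-2 theta t)) / (2 theta), independent of x_0.
With theta = 4/3, sigma = 2:
  Var(X_t) = (2)^2 * (1 - exp(-2*4/3 t)) / (2 * 4/3) = 3/2 - 3*exp(-8*t/3)/2.
As t -> infinity, exp(-2*4/3 t) -> 0, so the stationary variance is sigma^2 / (2 theta) = 3/2.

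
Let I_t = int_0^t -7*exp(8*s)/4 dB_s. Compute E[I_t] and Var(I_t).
E[I_t] = 0; Var(I_t) = 49*exp(16*t)/256 - 49/256

The Itô integral of a deterministic integrand f(s) has mean 0 because each increment f(s) * (B_{s+ds} - B_s) has mean 0. By the Itô isometry:
  Var( int_0^t f(s) dB_s ) = E[ (int_0^t f(s) dB_s)^2 ] = int_0^t f(s)^2 ds.
Here f(s) = -7*exp(8*s)/4, so f(s)^2 = 49*exp(16*s)/16. Integrate:
  int_0^t (49*exp(16*s)/16) ds = 49*exp(16*t)/256 - 49/256.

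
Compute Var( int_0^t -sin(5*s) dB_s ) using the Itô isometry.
Var = t/2 - sin(10*t)/20

The Itô integral of a deterministic integrand f(s) has mean 0 because each increment f(s) * (B_{s+ds} - B_s) has mean 0. By the Itô isometry:
  Var( int_0^t f(s) dB_s ) = E[ (int_0^t f(s) dB_s)^2 ] = int_0^t f(s)^2 ds.
Here f(s) = -sin(5*s), so f(s)^2 = sin(5*s)^2. Integrate:
  int_0^t (sin(5*s)^2) ds = t/2 - sin(10*t)/20.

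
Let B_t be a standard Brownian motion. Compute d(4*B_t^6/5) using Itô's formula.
d(4*B_t^6/5) = (12*B_t^4) dt + (24*B_t^5/5) dB_t

Itô's formula for f(B_t) gives d f(B_t) = f'(B_t) dB_t + (1/2) f''(B_t) dt. Compute derivatives of f(x) = 4*x^6/5:
  f'(x)  = 24*x^5/5
  f''(x) = 24*x^4
Substitute x = B_t and multiply the f'' term by 1/2:
  drift     = (1/2) * (24*x^4) evaluated at B_t = 12*B_t^4
  diffusion = (24*x^5/5) evaluated at B_t = 24*B_t^5/5
Therefore d(4*B_t^6/5) = (12*B_t^4) dt + (24*B_t^5/5) dB_t.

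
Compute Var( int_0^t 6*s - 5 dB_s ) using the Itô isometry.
Var = t*(12*t^2 - 30*t + 25)

The Itô integral of a deterministic integrand f(s) has mean 0 because each increment f(s) * (B_{s+ds} - B_s) has mean 0. By the Itô isometry:
  Var( int_0^t f(s) dB_s ) = E[ (int_0^t f(s) dB_s)^2 ] = int_0^t f(s)^2 ds.
Here f(s) = 6*s - 5, so f(s)^2 = (6*s - 5)^2. Integrate:
  int_0^t ((6*s - 5)^2) ds = t*(12*t^2 - 30*t + 25).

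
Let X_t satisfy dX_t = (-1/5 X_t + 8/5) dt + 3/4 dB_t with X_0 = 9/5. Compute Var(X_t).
Var(X_t) = 45/32 - 45*exp(-2*t/5)/32

The variance V(t) = Var(X_t) satisfies V'(t) = 2 a V(t) + c^2 with V(0) = 0 (drift coefficient is linear in X, diffusion is constant). With a = -1/5, c = 3/4, the solution is
  V(t) = (c^2 / (2 a)) * (exp(2 a t) - 1)
       = ((3/4)^2 / (2*(-1/5))) * (exp((-2/5) t) - 1)
       = 45/32 - 45*exp(-2*t/5)/32.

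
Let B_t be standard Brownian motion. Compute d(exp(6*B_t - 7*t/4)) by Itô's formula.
d(exp(6*B_t - 7*t/4)) = (65*exp(6*B_t - 7*t/4)/4) dt + (6*exp(6*B_t - 7*t/4)) dB_t

Itô's formula for f(t, x): d f(t, B_t) = (f_t + (1/2) f_xx) dt + f_x dB_t. Compute partials of f(t, x) = exp(-7*t/4 + 6*x):
  f_t(t,x)  = -7*exp(-7*t/4 + 6*x)/4
  f_x(t,x)  = 6*exp(-7*t/4 + 6*x)
  f_xx(t,x) = 36*exp(-7*t/4 + 6*x)
Assemble drift = f_t + (1/2) f_xx = 65*exp(-7*t/4 + 6*x)/4 and diffusion = f_x = 6*exp(-7*t/4 + 6*x). Substituting x = B_t:
  d(exp(6*B_t - 7*t/4)) = (65*exp(6*B_t - 7*t/4)/4) dt + (6*exp(6*B_t - 7*t/4)) dB_t.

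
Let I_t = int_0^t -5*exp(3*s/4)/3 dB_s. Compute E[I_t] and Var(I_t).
E[I_t] = 0; Var(I_t) = 50*exp(3*t/2)/27 - 50/27

The Itô integral of a deterministic integrand f(s) has mean 0 because each increment f(s) * (B_{s+ds} - B_s) has mean 0. By the Itô isometry:
  Var( int_0^t f(s) dB_s ) = E[ (int_0^t f(s) dB_s)^2 ] = int_0^t f(s)^2 ds.
Here f(s) = -5*exp(3*s/4)/3, so f(s)^2 = 25*exp(3*s/2)/9. Integrate:
  int_0^t (25*exp(3*s/2)/9) ds = 50*exp(3*t/2)/27 - 50/27.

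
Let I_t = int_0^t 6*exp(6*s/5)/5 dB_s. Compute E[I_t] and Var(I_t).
E[I_t] = 0; Var(I_t) = 3*exp(12*t/5)/5 - 3/5

The Itô integral of a deterministic integrand f(s) has mean 0 because each increment f(s) * (B_{s+ds} - B_s) has mean 0. By the Itô isometry:
  Var( int_0^t f(s) dB_s ) = E[ (int_0^t f(s) dB_s)^2 ] = int_0^t f(s)^2 ds.
Here f(s) = 6*exp(6*s/5)/5, so f(s)^2 = 36*exp(12*s/5)/25. Integrate:
  int_0^t (36*exp(12*s/5)/25) ds = 3*exp(12*t/5)/5 - 3/5.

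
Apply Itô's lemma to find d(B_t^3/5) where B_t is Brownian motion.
d(B_t^3/5) = (3*B_t/5) dt + (3*B_t^2/5) dB_t

Itô's formula for f(B_t) gives d f(B_t) = f'(B_t) dB_t + (1/2) f''(B_t) dt. Compute derivatives of f(x) = x^3/5:
  f'(x)  = 3*x^2/5
  f''(x) = 6*x/5
Substitute x = B_t and multiply the f'' term by 1/2:
  drift     = (1/2) * (6*x/5) evaluated at B_t = 3*B_t/5
  diffusion = (3*x^2/5) evaluated at B_t = 3*B_t^2/5
Therefore d(B_t^3/5) = (3*B_t/5) dt + (3*B_t^2/5) dB_t.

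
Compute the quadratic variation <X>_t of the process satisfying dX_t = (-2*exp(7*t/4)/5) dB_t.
<X>_t = 8*exp(7*t/2)/175 - 8/175

For an Itô process dX_t = a(t) dt + b(t) dB_t, the quadratic variation is <X>_t = int_0^t b(s)^2 ds (the drift term does not contribute). Here b(s) = -2*exp(7*s/4)/5, so
  b(s)^2 = 4*exp(7*s/2)/25.
Integrating from 0 to t:
  <X>_t = int_0^t (4*exp(7*s/2)/25) ds = 8*exp(7*t/2)/175 - 8/175.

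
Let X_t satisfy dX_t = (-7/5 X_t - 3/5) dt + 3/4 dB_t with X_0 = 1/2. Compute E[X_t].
E[X_t] = -3/7 + 13*exp(-7*t/5)/14

Taking expectations and using E[dB_t] = 0, the mean m(t) = E[X_t] satisfies the ODE m'(t) = a m(t) + b with m(0) = x_0. With a = -7/5, b = -3/5, x_0 = 1/2, the solution is
  m(t) = x_0 * exp(a t) + (b/a) * (exp(a t) - 1)
       = (1/2) * exp((-7/5) t) + ((-3/5)/(-7/5)) * (exp((-7/5) t) - 1)
       = -3/7 + 13*exp(-7*t/5)/14.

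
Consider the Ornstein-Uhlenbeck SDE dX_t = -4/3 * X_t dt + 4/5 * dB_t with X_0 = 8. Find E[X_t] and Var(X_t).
E[X_t] = 8*exp(-4*t/3); Var(X_t) = 6/25 - 6*exp(-8*t/3)/25

The OU SDE dX = -theta X dt + sigma dB admits the integrating factor exp(theta t): d(exp(theta t) X_t) = sigma exp(theta t) dB_t. Integrating from 0 to t:
  X_t = x_0 * exp(-theta t) + sigma * int_0^t exp(-theta (t-s)) dB_s.
The Itô integral has mean 0 and (by the Itô isometry) variance sigma^2 * int_0^t exp(-2 theta (t - s)) ds = sigma^2 * (1 - exp(-2 theta t)) / (2 theta).
With theta = 4/3, sigma = 4/5, x_0 = 8:
  E[X_t] = 8 * exp(-4/3 t) = 8*exp(-4*t/3)
  Var(X_t) = (4/5)^2 * (1 - exp(-2*4/3 t)) / (2 * 4/3) = 6/25 - 6*exp(-8*t/3)/25.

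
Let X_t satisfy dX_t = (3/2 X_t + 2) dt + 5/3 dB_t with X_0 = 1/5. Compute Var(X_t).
Var(X_t) = 25*exp(3*t)/27 - 25/27

The variance V(t) = Var(X_t) satisfies V'(t) = 2 a V(t) + c^2 with V(0) = 0 (drift coefficient is linear in X, diffusion is constant). With a = 3/2, c = 5/3, the solution is
  V(t) = (c^2 / (2 a)) * (exp(2 a t) - 1)
       = ((5/3)^2 / (2*(3/2))) * (exp(3 t) - 1)
       = 25*exp(3*t)/27 - 25/27.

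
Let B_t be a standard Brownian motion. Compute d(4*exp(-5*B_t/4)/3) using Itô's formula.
d(4*exp(-5*B_t/4)/3) = (25*exp(-5*B_t/4)/24) dt + (-5*exp(-5*B_t/4)/3) dB_t

Itô's formula for f(B_t) gives d f(B_t) = f'(B_t) dB_t + (1/2) f''(B_t) dt. Compute derivatives of f(x) = 4*exp(-5*x/4)/3:
  f'(x)  = -5*exp(-5*x/4)/3
  f''(x) = 25*exp(-5*x/4)/12
Substitute x = B_t and multiply the f'' term by 1/2:
  drift     = (1/2) * (25*exp(-5*x/4)/12) evaluated at B_t = 25*exp(-5*B_t/4)/24
  diffusion = (-5*exp(-5*x/4)/3) evaluated at B_t = -5*exp(-5*B_t/4)/3
Therefore d(4*exp(-5*B_t/4)/3) = (25*exp(-5*B_t/4)/24) dt + (-5*exp(-5*B_t/4)/3) dB_t.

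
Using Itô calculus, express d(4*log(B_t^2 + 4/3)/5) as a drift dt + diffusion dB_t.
d(4*log(B_t^2 + 4/3)/5) = (12*(4 - 3*B_t^2)/(5*(3*B_t^2 + 4)^2)) dt + (24*B_t/(5*(3*B_t^2 + 4))) dB_t

Itô's formula for f(B_t) gives d f(B_t) = f'(B_t) dB_t + (1/2) f''(B_t) dt. Compute derivatives of f(x) = 4*log(x^2 + 4/3)/5:
  f'(x)  = 24*x/(5*(3*x^2 + 4))
  f''(x) = 24*(4 - 3*x^2)/(5*(3*x^2 + 4)^2)
Substitute x = B_t and multiply the f'' term by 1/2:
  drift     = (1/2) * (24*(4 - 3*x^2)/(5*(3*x^2 + 4)^2)) evaluated at B_t = 12*(4 - 3*B_t^2)/(5*(3*B_t^2 + 4)^2)
  diffusion = (24*x/(5*(3*x^2 + 4))) evaluated at B_t = 24*B_t/(5*(3*B_t^2 + 4))
Therefore d(4*log(B_t^2 + 4/3)/5) = (12*(4 - 3*B_t^2)/(5*(3*B_t^2 + 4)^2)) dt + (24*B_t/(5*(3*B_t^2 + 4))) dB_t.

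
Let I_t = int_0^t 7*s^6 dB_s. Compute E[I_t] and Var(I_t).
E[I_t] = 0; Var(I_t) = 49*t^13/13

The Itô integral of a deterministic integrand f(s) has mean 0 because each increment f(s) * (B_{s+ds} - B_s) has mean 0. By the Itô isometry:
  Var( int_0^t f(s) dB_s ) = E[ (int_0^t f(s) dB_s)^2 ] = int_0^t f(s)^2 ds.
Here f(s) = 7*s^6, so f(s)^2 = 49*s^12. Integrate:
  int_0^t (49*s^12) ds = 49*t^13/13.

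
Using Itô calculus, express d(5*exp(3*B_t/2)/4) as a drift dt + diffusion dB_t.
d(5*exp(3*B_t/2)/4) = (45*exp(3*B_t/2)/32) dt + (15*exp(3*B_t/2)/8) dB_t

Itô's formula for f(B_t) gives d f(B_t) = f'(B_t) dB_t + (1/2) f''(B_t) dt. Compute derivatives of f(x) = 5*exp(3*x/2)/4:
  f'(x)  = 15*exp(3*x/2)/8
  f''(x) = 45*exp(3*x/2)/16
Substitute x = B_t and multiply the f'' term by 1/2:
  drift     = (1/2) * (45*exp(3*x/2)/16) evaluated at B_t = 45*exp(3*B_t/2)/32
  diffusion = (15*exp(3*x/2)/8) evaluated at B_t = 15*exp(3*B_t/2)/8
Therefore d(5*exp(3*B_t/2)/4) = (45*exp(3*B_t/2)/32) dt + (15*exp(3*B_t/2)/8) dB_t.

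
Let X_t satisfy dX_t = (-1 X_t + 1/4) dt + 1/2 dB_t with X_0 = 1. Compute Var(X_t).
Var(X_t) = 1/8 - exp(-2*t)/8

The variance V(t) = Var(X_t) satisfies V'(t) = 2 a V(t) + c^2 with V(0) = 0 (drift coefficient is linear in X, diffusion is constant). With a = -1, c = 1/2, the solution is
  V(t) = (c^2 / (2 a)) * (exp(2 a t) - 1)
       = ((1/2)^2 / (2*(-1))) * (exp((-2) t) - 1)
       = 1/8 - exp(-2*t)/8.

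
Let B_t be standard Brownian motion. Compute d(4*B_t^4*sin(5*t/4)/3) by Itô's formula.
d(4*B_t^4*sin(5*t/4)/3) = (B_t^2*(5*B_t^2*cos(5*t/4) + 24*sin(5*t/4))/3) dt + (16*B_t^3*sin(5*t/4)/3) dB_t

Itô's formula for f(t, x): d f(t, B_t) = (f_t + (1/2) f_xx) dt + f_x dB_t. Compute partials of f(t, x) = 4*x^4*sin(5*t/4)/3:
  f_t(t,x)  = 5*x^4*cos(5*t/4)/3
  f_x(t,x)  = 16*x^3*sin(5*t/4)/3
  f_xx(t,x) = 16*x^2*sin(5*t/4)
Assemble drift = f_t + (1/2) f_xx = x^2*(5*x^2*cos(5*t/4) + 24*sin(5*t/4))/3 and diffusion = f_x = 16*x^3*sin(5*t/4)/3. Substituting x = B_t:
  d(4*B_t^4*sin(5*t/4)/3) = (B_t^2*(5*B_t^2*cos(5*t/4) + 24*sin(5*t/4))/3) dt + (16*B_t^3*sin(5*t/4)/3) dB_t.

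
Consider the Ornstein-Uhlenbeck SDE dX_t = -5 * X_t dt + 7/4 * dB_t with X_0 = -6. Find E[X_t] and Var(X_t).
E[X_t] = -6*exp(-5*t); Var(X_t) = 49/160 - 49*exp(-10*t)/160

The OU SDE dX = -theta X dt + sigma dB admits the integrating factor exp(theta t): d(exp(theta t) X_t) = sigma exp(theta t) dB_t. Integrating from 0 to t:
  X_t = x_0 * exp(-theta t) + sigma * int_0^t exp(-theta (t-s)) dB_s.
The Itô integral has mean 0 and (by the Itô isometry) variance sigma^2 * int_0^t exp(-2 theta (t - s)) ds = sigma^2 * (1 - exp(-2 theta t)) / (2 theta).
With theta = 5, sigma = 7/4, x_0 = -6:
  E[X_t] = -6 * exp(-5 t) = -6*exp(-5*t)
  Var(X_t) = (7/4)^2 * (1 - exp(-2*5 t)) / (2 * 5) = 49/160 - 49*exp(-10*t)/160.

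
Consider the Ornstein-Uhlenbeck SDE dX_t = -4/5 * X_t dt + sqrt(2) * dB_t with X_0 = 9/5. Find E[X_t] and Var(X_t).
E[X_t] = 9*exp(-4*t/5)/5; Var(X_t) = 5/4 - 5*exp(-8*t/5)/4

The OU SDE dX = -theta X dt + sigma dB admits the integrating factor exp(theta t): d(exp(theta t) X_t) = sigma exp(theta t) dB_t. Integrating from 0 to t:
  X_t = x_0 * exp(-theta t) + sigma * int_0^t exp(-theta (t-s)) dB_s.
The Itô integral has mean 0 and (by the Itô isometry) variance sigma^2 * int_0^t exp(-2 theta (t - s)) ds = sigma^2 * (1 - exp(-2 theta t)) / (2 theta).
With theta = 4/5, sigma = sqrt(2), x_0 = 9/5:
  E[X_t] = 9/5 * exp(-4/5 t) = 9*exp(-4*t/5)/5
  Var(X_t) = (sqrt(2))^2 * (1 - exp(-2*4/5 t)) / (2 * 4/5) = 5/4 - 5*exp(-8*t/5)/4.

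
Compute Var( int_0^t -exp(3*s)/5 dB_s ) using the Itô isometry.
Var = exp(6*t)/150 - 1/150

The Itô integral of a deterministic integrand f(s) has mean 0 because each increment f(s) * (B_{s+ds} - B_s) has mean 0. By the Itô isometry:
  Var( int_0^t f(s) dB_s ) = E[ (int_0^t f(s) dB_s)^2 ] = int_0^t f(s)^2 ds.
Here f(s) = -exp(3*s)/5, so f(s)^2 = exp(6*s)/25. Integrate:
  int_0^t (exp(6*s)/25) ds = exp(6*t)/150 - 1/150.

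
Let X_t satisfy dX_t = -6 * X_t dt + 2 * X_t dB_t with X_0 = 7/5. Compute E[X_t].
E[X_t] = 7*exp(-6*t)/5

For GBM dX = mu X dt + sigma X dB with X_0 = x_0, apply Itô to Y = log X: dY = (mu - sigma^2/2) dt + sigma dB, so Y_t = log(x_0) + (mu - sigma^2/2) t + sigma B_t and hence X_t = x_0 * exp((mu - sigma^2/2) t + sigma B_t).
With mu = -6, sigma = 2, x_0 = 7/5, this gives:
  X_t = 7/5 * exp((-8) * t + (2) * B_t).
Since sigma*B_t ~ Normal(0, sigma^2 t), E[exp(sigma*B_t)] = exp(sigma^2 t / 2); so E[X_t] = x_0 * exp((mu - sigma^2/2) t) * exp(sigma^2 t / 2) = x_0 * exp(mu t) = 7*exp(-6*t)/5.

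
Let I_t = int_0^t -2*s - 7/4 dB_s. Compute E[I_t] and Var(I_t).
E[I_t] = 0; Var(I_t) = t*(64*t^2 + 168*t + 147)/48

The Itô integral of a deterministic integrand f(s) has mean 0 because each increment f(s) * (B_{s+ds} - B_s) has mean 0. By the Itô isometry:
  Var( int_0^t f(s) dB_s ) = E[ (int_0^t f(s) dB_s)^2 ] = int_0^t f(s)^2 ds.
Here f(s) = -2*s - 7/4, so f(s)^2 = (8*s + 7)^2/16. Integrate:
  int_0^t ((8*s + 7)^2/16) ds = t*(64*t^2 + 168*t + 147)/48.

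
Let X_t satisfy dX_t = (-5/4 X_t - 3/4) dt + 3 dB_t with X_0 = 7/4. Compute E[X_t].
E[X_t] = -3/5 + 47*exp(-5*t/4)/20

Taking expectations and using E[dB_t] = 0, the mean m(t) = E[X_t] satisfies the ODE m'(t) = a m(t) + b with m(0) = x_0. With a = -5/4, b = -3/4, x_0 = 7/4, the solution is
  m(t) = x_0 * exp(a t) + (b/a) * (exp(a t) - 1)
       = (7/4) * exp((-5/4) t) + ((-3/4)/(-5/4)) * (exp((-5/4) t) - 1)
       = -3/5 + 47*exp(-5*t/4)/20.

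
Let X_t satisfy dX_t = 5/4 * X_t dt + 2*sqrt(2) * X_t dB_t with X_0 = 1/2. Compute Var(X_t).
Var(X_t) = (exp(8*t) - 1)*exp(5*t/2)/4

For GBM dX = mu X dt + sigma X dB with X_0 = x_0, apply Itô to Y = log X: dY = (mu - sigma^2/2) dt + sigma dB, so Y_t = log(x_0) + (mu - sigma^2/2) t + sigma B_t and hence X_t = x_0 * exp((mu - sigma^2/2) t + sigma B_t).
With mu = 5/4, sigma = 2*sqrt(2), x_0 = 1/2, this gives:
  X_t = 1/2 * exp((-11/4) * t + (2*sqrt(2)) * B_t).
Since sigma*B_t ~ Normal(0, sigma^2 t), E[exp(sigma*B_t)] = exp(sigma^2 t / 2); so E[X_t] = x_0 * exp((mu - sigma^2/2) t) * exp(sigma^2 t / 2) = x_0 * exp(mu t) = exp(5*t/4)/2.
Var(X_t) = E[X_t^2] - (E[X_t])^2 = x_0^2 * exp(2 mu t) * (exp(sigma^2 t) - 1) = (exp(8*t) - 1)*exp(5*t/2)/4.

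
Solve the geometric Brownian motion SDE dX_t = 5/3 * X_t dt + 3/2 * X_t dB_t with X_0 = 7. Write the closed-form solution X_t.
X_t = 7 * exp((13/24) * t + (3/2) * B_t)

For GBM dX = mu X dt + sigma X dB with X_0 = x_0, apply Itô to Y = log X: dY = (mu - sigma^2/2) dt + sigma dB, so Y_t = log(x_0) + (mu - sigma^2/2) t + sigma B_t and hence X_t = x_0 * exp((mu - sigma^2/2) t + sigma B_t).
With mu = 5/3, sigma = 3/2, x_0 = 7, this gives:
  X_t = 7 * exp((13/24) * t + (3/2) * B_t).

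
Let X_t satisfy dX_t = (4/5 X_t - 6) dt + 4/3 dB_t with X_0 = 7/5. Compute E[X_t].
E[X_t] = 15/2 - 61*exp(4*t/5)/10

Taking expectations and using E[dB_t] = 0, the mean m(t) = E[X_t] satisfies the ODE m'(t) = a m(t) + b with m(0) = x_0. With a = 4/5, b = -6, x_0 = 7/5, the solution is
  m(t) = x_0 * exp(a t) + (b/a) * (exp(a t) - 1)
       = (7/5) * exp((4/5) t) + ((-6)/(4/5)) * (exp((4/5) t) - 1)
       = 15/2 - 61*exp(4*t/5)/10.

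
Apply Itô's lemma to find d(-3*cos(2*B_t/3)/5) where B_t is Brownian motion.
d(-3*cos(2*B_t/3)/5) = (2*cos(2*B_t/3)/15) dt + (2*sin(2*B_t/3)/5) dB_t

Itô's formula for f(B_t) gives d f(B_t) = f'(B_t) dB_t + (1/2) f''(B_t) dt. Compute derivatives of f(x) = -3*cos(2*x/3)/5:
  f'(x)  = 2*sin(2*x/3)/5
  f''(x) = 4*cos(2*x/3)/15
Substitute x = B_t and multiply the f'' term by 1/2:
  drift     = (1/2) * (4*cos(2*x/3)/15) evaluated at B_t = 2*cos(2*B_t/3)/15
  diffusion = (2*sin(2*x/3)/5) evaluated at B_t = 2*sin(2*B_t/3)/5
Therefore d(-3*cos(2*B_t/3)/5) = (2*cos(2*B_t/3)/15) dt + (2*sin(2*B_t/3)/5) dB_t.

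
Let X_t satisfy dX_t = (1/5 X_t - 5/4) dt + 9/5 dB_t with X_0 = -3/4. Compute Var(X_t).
Var(X_t) = 81*exp(2*t/5)/10 - 81/10

The variance V(t) = Var(X_t) satisfies V'(t) = 2 a V(t) + c^2 with V(0) = 0 (drift coefficient is linear in X, diffusion is constant). With a = 1/5, c = 9/5, the solution is
  V(t) = (c^2 / (2 a)) * (exp(2 a t) - 1)
       = ((9/5)^2 / (2*(1/5))) * (exp((2/5) t) - 1)
       = 81*exp(2*t/5)/10 - 81/10.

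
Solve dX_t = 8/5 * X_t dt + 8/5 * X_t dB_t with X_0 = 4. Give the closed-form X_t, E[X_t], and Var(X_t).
X_t = 4 * exp((8/25) t + (8/5) B_t); E[X_t] = 4*exp(8*t/5); Var(X_t) = 16*(exp(64*t/25) - 1)*exp(16*t/5)

For GBM dX = mu X dt + sigma X dB with X_0 = x_0, apply Itô to Y = log X: dY = (mu - sigma^2/2) dt + sigma dB, so Y_t = log(x_0) + (mu - sigma^2/2) t + sigma B_t and hence X_t = x_0 * exp((mu - sigma^2/2) t + sigma B_t).
With mu = 8/5, sigma = 8/5, x_0 = 4, this gives:
  X_t = 4 * exp((8/25) * t + (8/5) * B_t).
Since sigma*B_t ~ Normal(0, sigma^2 t), E[exp(sigma*B_t)] = exp(sigma^2 t / 2); so E[X_t] = x_0 * exp((mu - sigma^2/2) t) * exp(sigma^2 t / 2) = x_0 * exp(mu t) = 4*exp(8*t/5).
Var(X_t) = E[X_t^2] - (E[X_t])^2 = x_0^2 * exp(2 mu t) * (exp(sigma^2 t) - 1) = 16*(exp(64*t/25) - 1)*exp(16*t/5).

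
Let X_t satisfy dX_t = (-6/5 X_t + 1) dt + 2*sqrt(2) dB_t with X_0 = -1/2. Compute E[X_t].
E[X_t] = 5/6 - 4*exp(-6*t/5)/3

Taking expectations and using E[dB_t] = 0, the mean m(t) = E[X_t] satisfies the ODE m'(t) = a m(t) + b with m(0) = x_0. With a = -6/5, b = 1, x_0 = -1/2, the solution is
  m(t) = x_0 * exp(a t) + (b/a) * (exp(a t) - 1)
       = (-1/2) * exp((-6/5) t) + (1/(-6/5)) * (exp((-6/5) t) - 1)
       = 5/6 - 4*exp(-6*t/5)/3.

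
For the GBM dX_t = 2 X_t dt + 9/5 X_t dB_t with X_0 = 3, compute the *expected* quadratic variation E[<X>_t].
E[<X>_t] = 729*exp(181*t/25)/181 - 729/181

<X>_t = int_0^t ((9/5) * X_s)^2 ds. Taking expectation inside the integral: E[<X>_t] = (9/5)^2 * int_0^t E[X_s^2] ds. For GBM, E[X_s^2] = x_0^2 * exp((2 mu + sigma^2) s). Integrating:
  E[<X>_t] = (9/5)^2 * 3^2 * (exp((2*2 + (9/5)^2) t) - 1) / (2*2 + (9/5)^2)
           = (9/5)^2 * 3^2 * (exp((181/25) t) - 1) / (181/25) = 729*exp(181*t/25)/181 - 729/181.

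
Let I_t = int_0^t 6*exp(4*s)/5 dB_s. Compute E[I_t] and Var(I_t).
E[I_t] = 0; Var(I_t) = 9*exp(8*t)/50 - 9/50

The Itô integral of a deterministic integrand f(s) has mean 0 because each increment f(s) * (B_{s+ds} - B_s) has mean 0. By the Itô isometry:
  Var( int_0^t f(s) dB_s ) = E[ (int_0^t f(s) dB_s)^2 ] = int_0^t f(s)^2 ds.
Here f(s) = 6*exp(4*s)/5, so f(s)^2 = 36*exp(8*s)/25. Integrate:
  int_0^t (36*exp(8*s)/25) ds = 9*exp(8*t)/50 - 9/50.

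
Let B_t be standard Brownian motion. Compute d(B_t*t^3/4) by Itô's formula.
d(B_t*t^3/4) = (3*B_t*t^2/4) dt + (t^3/4) dB_t

Itô's formula for f(t, x): d f(t, B_t) = (f_t + (1/2) f_xx) dt + f_x dB_t. Compute partials of f(t, x) = t^3*x/4:
  f_t(t,x)  = 3*t^2*x/4
  f_x(t,x)  = t^3/4
  f_xx(t,x) = 0
Assemble drift = f_t + (1/2) f_xx = 3*t^2*x/4 and diffusion = f_x = t^3/4. Substituting x = B_t:
  d(B_t*t^3/4) = (3*B_t*t^2/4) dt + (t^3/4) dB_t.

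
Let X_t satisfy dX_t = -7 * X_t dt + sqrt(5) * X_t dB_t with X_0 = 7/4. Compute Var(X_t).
Var(X_t) = (49*exp(5*t) - 49)*exp(-14*t)/16

For GBM dX = mu X dt + sigma X dB with X_0 = x_0, apply Itô to Y = log X: dY = (mu - sigma^2/2) dt + sigma dB, so Y_t = log(x_0) + (mu - sigma^2/2) t + sigma B_t and hence X_t = x_0 * exp((mu - sigma^2/2) t + sigma B_t).
With mu = -7, sigma = sqrt(5), x_0 = 7/4, this gives:
  X_t = 7/4 * exp((-19/2) * t + (sqrt(5)) * B_t).
Since sigma*B_t ~ Normal(0, sigma^2 t), E[exp(sigma*B_t)] = exp(sigma^2 t / 2); so E[X_t] = x_0 * exp((mu - sigma^2/2) t) * exp(sigma^2 t / 2) = x_0 * exp(mu t) = 7*exp(-7*t)/4.
Var(X_t) = E[X_t^2] - (E[X_t])^2 = x_0^2 * exp(2 mu t) * (exp(sigma^2 t) - 1) = (49*exp(5*t) - 49)*exp(-14*t)/16.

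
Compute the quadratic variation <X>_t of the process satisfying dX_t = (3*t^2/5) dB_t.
<X>_t = 9*t^5/125

For an Itô process dX_t = a(t) dt + b(t) dB_t, the quadratic variation is <X>_t = int_0^t b(s)^2 ds (the drift term does not contribute). Here b(s) = 3*s^2/5, so
  b(s)^2 = 9*s^4/25.
Integrating from 0 to t:
  <X>_t = int_0^t (9*s^4/25) ds = 9*t^5/125.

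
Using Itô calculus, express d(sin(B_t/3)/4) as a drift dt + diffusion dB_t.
d(sin(B_t/3)/4) = (-sin(B_t/3)/72) dt + (cos(B_t/3)/12) dB_t

Itô's formula for f(B_t) gives d f(B_t) = f'(B_t) dB_t + (1/2) f''(B_t) dt. Compute derivatives of f(x) = sin(x/3)/4:
  f'(x)  = cos(x/3)/12
  f''(x) = -sin(x/3)/36
Substitute x = B_t and multiply the f'' term by 1/2:
  drift     = (1/2) * (-sin(x/3)/36) evaluated at B_t = -sin(B_t/3)/72
  diffusion = (cos(x/3)/12) evaluated at B_t = cos(B_t/3)/12
Therefore d(sin(B_t/3)/4) = (-sin(B_t/3)/72) dt + (cos(B_t/3)/12) dB_t.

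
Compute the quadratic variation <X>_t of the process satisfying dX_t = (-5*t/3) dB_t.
<X>_t = 25*t^3/27

For an Itô process dX_t = a(t) dt + b(t) dB_t, the quadratic variation is <X>_t = int_0^t b(s)^2 ds (the drift term does not contribute). Here b(s) = -5*s/3, so
  b(s)^2 = 25*s^2/9.
Integrating from 0 to t:
  <X>_t = int_0^t (25*s^2/9) ds = 25*t^3/27.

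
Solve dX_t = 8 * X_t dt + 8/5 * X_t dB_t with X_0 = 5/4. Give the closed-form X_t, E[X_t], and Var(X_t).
X_t = 5/4 * exp((168/25) t + (8/5) B_t); E[X_t] = 5*exp(8*t)/4; Var(X_t) = 25*(exp(64*t/25) - 1)*exp(16*t)/16

For GBM dX = mu X dt + sigma X dB with X_0 = x_0, apply Itô to Y = log X: dY = (mu - sigma^2/2) dt + sigma dB, so Y_t = log(x_0) + (mu - sigma^2/2) t + sigma B_t and hence X_t = x_0 * exp((mu - sigma^2/2) t + sigma B_t).
With mu = 8, sigma = 8/5, x_0 = 5/4, this gives:
  X_t = 5/4 * exp((168/25) * t + (8/5) * B_t).
Since sigma*B_t ~ Normal(0, sigma^2 t), E[exp(sigma*B_t)] = exp(sigma^2 t / 2); so E[X_t] = x_0 * exp((mu - sigma^2/2) t) * exp(sigma^2 t / 2) = x_0 * exp(mu t) = 5*exp(8*t)/4.
Var(X_t) = E[X_t^2] - (E[X_t])^2 = x_0^2 * exp(2 mu t) * (exp(sigma^2 t) - 1) = 25*(exp(64*t/25) - 1)*exp(16*t)/16.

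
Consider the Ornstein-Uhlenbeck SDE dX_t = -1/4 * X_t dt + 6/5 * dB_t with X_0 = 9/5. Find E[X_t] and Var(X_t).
E[X_t] = 9*exp(-t/4)/5; Var(X_t) = 72/25 - 72*exp(-t/2)/25

The OU SDE dX = -theta X dt + sigma dB admits the integrating factor exp(theta t): d(exp(theta t) X_t) = sigma exp(theta t) dB_t. Integrating from 0 to t:
  X_t = x_0 * exp(-theta t) + sigma * int_0^t exp(-theta (t-s)) dB_s.
The Itô integral has mean 0 and (by the Itô isometry) variance sigma^2 * int_0^t exp(-2 theta (t - s)) ds = sigma^2 * (1 - exp(-2 theta t)) / (2 theta).
With theta = 1/4, sigma = 6/5, x_0 = 9/5:
  E[X_t] = 9/5 * exp(-1/4 t) = 9*exp(-t/4)/5
  Var(X_t) = (6/5)^2 * (1 - exp(-2*1/4 t)) / (2 * 1/4) = 72/25 - 72*exp(-t/2)/25.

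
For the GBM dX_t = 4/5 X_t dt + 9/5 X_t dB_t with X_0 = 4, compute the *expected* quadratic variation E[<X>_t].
E[<X>_t] = 1296*exp(121*t/25)/121 - 1296/121

<X>_t = int_0^t ((9/5) * X_s)^2 ds. Taking expectation inside the integral: E[<X>_t] = (9/5)^2 * int_0^t E[X_s^2] ds. For GBM, E[X_s^2] = x_0^2 * exp((2 mu + sigma^2) s). Integrating:
  E[<X>_t] = (9/5)^2 * 4^2 * (exp((2*(4/5) + (9/5)^2) t) - 1) / (2*(4/5) + (9/5)^2)
           = (9/5)^2 * 4^2 * (exp((121/25) t) - 1) / (121/25) = 1296*exp(121*t/25)/121 - 1296/121.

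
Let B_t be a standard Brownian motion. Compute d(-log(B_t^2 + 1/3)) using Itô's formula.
d(-log(B_t^2 + 1/3)) = (3*(3*B_t^2 - 1)/(3*B_t^2 + 1)^2) dt + (-6*B_t/(3*B_t^2 + 1)) dB_t

Itô's formula for f(B_t) gives d f(B_t) = f'(B_t) dB_t + (1/2) f''(B_t) dt. Compute derivatives of f(x) = -log(x^2 + 1/3):
  f'(x)  = -6*x/(3*x^2 + 1)
  f''(x) = 6*(3*x^2 - 1)/(3*x^2 + 1)^2
Substitute x = B_t and multiply the f'' term by 1/2:
  drift     = (1/2) * (6*(3*x^2 - 1)/(3*x^2 + 1)^2) evaluated at B_t = 3*(3*B_t^2 - 1)/(3*B_t^2 + 1)^2
  diffusion = (-6*x/(3*x^2 + 1)) evaluated at B_t = -6*B_t/(3*B_t^2 + 1)
Therefore d(-log(B_t^2 + 1/3)) = (3*(3*B_t^2 - 1)/(3*B_t^2 + 1)^2) dt + (-6*B_t/(3*B_t^2 + 1)) dB_t.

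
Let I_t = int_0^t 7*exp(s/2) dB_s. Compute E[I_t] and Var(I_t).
E[I_t] = 0; Var(I_t) = 49*exp(t) - 49

The Itô integral of a deterministic integrand f(s) has mean 0 because each increment f(s) * (B_{s+ds} - B_s) has mean 0. By the Itô isometry:
  Var( int_0^t f(s) dB_s ) = E[ (int_0^t f(s) dB_s)^2 ] = int_0^t f(s)^2 ds.
Here f(s) = 7*exp(s/2), so f(s)^2 = 49*exp(s). Integrate:
  int_0^t (49*exp(s)) ds = 49*exp(t) - 49.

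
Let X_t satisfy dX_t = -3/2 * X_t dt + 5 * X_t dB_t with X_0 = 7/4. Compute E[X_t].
E[X_t] = 7*exp(-3*t/2)/4

For GBM dX = mu X dt + sigma X dB with X_0 = x_0, apply Itô to Y = log X: dY = (mu - sigma^2/2) dt + sigma dB, so Y_t = log(x_0) + (mu - sigma^2/2) t + sigma B_t and hence X_t = x_0 * exp((mu - sigma^2/2) t + sigma B_t).
With mu = -3/2, sigma = 5, x_0 = 7/4, this gives:
  X_t = 7/4 * exp((-14) * t + (5) * B_t).
Since sigma*B_t ~ Normal(0, sigma^2 t), E[exp(sigma*B_t)] = exp(sigma^2 t / 2); so E[X_t] = x_0 * exp((mu - sigma^2/2) t) * exp(sigma^2 t / 2) = x_0 * exp(mu t) = 7*exp(-3*t/2)/4.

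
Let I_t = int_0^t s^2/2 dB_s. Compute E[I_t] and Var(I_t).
E[I_t] = 0; Var(I_t) = t^5/20

The Itô integral of a deterministic integrand f(s) has mean 0 because each increment f(s) * (B_{s+ds} - B_s) has mean 0. By the Itô isometry:
  Var( int_0^t f(s) dB_s ) = E[ (int_0^t f(s) dB_s)^2 ] = int_0^t f(s)^2 ds.
Here f(s) = s^2/2, so f(s)^2 = s^4/4. Integrate:
  int_0^t (s^4/4) ds = t^5/20.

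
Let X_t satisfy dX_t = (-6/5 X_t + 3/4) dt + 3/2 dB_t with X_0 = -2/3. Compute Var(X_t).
Var(X_t) = 15/16 - 15*exp(-12*t/5)/16

The variance V(t) = Var(X_t) satisfies V'(t) = 2 a V(t) + c^2 with V(0) = 0 (drift coefficient is linear in X, diffusion is constant). With a = -6/5, c = 3/2, the solution is
  V(t) = (c^2 / (2 a)) * (exp(2 a t) - 1)
       = ((3/2)^2 / (2*(-6/5))) * (exp((-12/5) t) - 1)
       = 15/16 - 15*exp(-12*t/5)/16.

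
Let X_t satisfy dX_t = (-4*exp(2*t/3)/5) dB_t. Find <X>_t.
<X>_t = 12*exp(4*t/3)/25 - 12/25

For an Itô process dX_t = a(t) dt + b(t) dB_t, the quadratic variation is <X>_t = int_0^t b(s)^2 ds (the drift term does not contribute). Here b(s) = -4*exp(2*s/3)/5, so
  b(s)^2 = 16*exp(4*s/3)/25.
Integrating from 0 to t:
  <X>_t = int_0^t (16*exp(4*s/3)/25) ds = 12*exp(4*t/3)/25 - 12/25.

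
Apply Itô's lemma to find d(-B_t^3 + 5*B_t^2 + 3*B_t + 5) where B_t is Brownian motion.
d(-B_t^3 + 5*B_t^2 + 3*B_t + 5) = (5 - 3*B_t) dt + (-3*B_t^2 + 10*B_t + 3) dB_t

Itô's formula for f(B_t) gives d f(B_t) = f'(B_t) dB_t + (1/2) f''(B_t) dt. Compute derivatives of f(x) = -x^3 + 5*x^2 + 3*x + 5:
  f'(x)  = -3*x^2 + 10*x + 3
  f''(x) = 10 - 6*x
Substitute x = B_t and multiply the f'' term by 1/2:
  drift     = (1/2) * (10 - 6*x) evaluated at B_t = 5 - 3*B_t
  diffusion = (-3*x^2 + 10*x + 3) evaluated at B_t = -3*B_t^2 + 10*B_t + 3
Therefore d(-B_t^3 + 5*B_t^2 + 3*B_t + 5) = (5 - 3*B_t) dt + (-3*B_t^2 + 10*B_t + 3) dB_t.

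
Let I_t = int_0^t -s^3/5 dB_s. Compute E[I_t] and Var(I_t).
E[I_t] = 0; Var(I_t) = t^7/175

The Itô integral of a deterministic integrand f(s) has mean 0 because each increment f(s) * (B_{s+ds} - B_s) has mean 0. By the Itô isometry:
  Var( int_0^t f(s) dB_s ) = E[ (int_0^t f(s) dB_s)^2 ] = int_0^t f(s)^2 ds.
Here f(s) = -s^3/5, so f(s)^2 = s^6/25. Integrate:
  int_0^t (s^6/25) ds = t^7/175.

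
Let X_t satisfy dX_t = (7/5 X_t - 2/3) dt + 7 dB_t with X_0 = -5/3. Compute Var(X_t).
Var(X_t) = 35*exp(14*t/5)/2 - 35/2

The variance V(t) = Var(X_t) satisfies V'(t) = 2 a V(t) + c^2 with V(0) = 0 (drift coefficient is linear in X, diffusion is constant). With a = 7/5, c = 7, the solution is
  V(t) = (c^2 / (2 a)) * (exp(2 a t) - 1)
       = (7^2 / (2*(7/5))) * (exp((14/5) t) - 1)
       = 35*exp(14*t/5)/2 - 35/2.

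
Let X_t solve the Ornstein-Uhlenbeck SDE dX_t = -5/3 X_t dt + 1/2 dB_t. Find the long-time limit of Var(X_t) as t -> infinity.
lim Var(X_t) = 3/40

The OU SDE dX = -theta X dt + sigma dB admits the integrating factor exp(theta t): d(exp(theta t) X_t) = sigma exp(theta t) dB_t. Integrating from 0 to t gives X_t = x_0 * exp(-theta t) + sigma * int_0^t exp(-theta (t-s)) dB_s for any initial x_0. The Itô integral has variance (by the Itô isometry) sigma^2 * int_0^t exp(-2 theta (t - s)) ds = sigma^2 * (1 - exp(-2 theta t)) / (2 theta), independent of x_0.
With theta = 5/3, sigma = 1/2:
  Var(X_t) = (1/2)^2 * (1 - exp(-2*5/3 t)) / (2 * 5/3) = 3/40 - 3*exp(-10*t/3)/40.
As t -> infinity, exp(-2*5/3 t) -> 0, so the stationary variance is sigma^2 / (2 theta) = 3/40.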